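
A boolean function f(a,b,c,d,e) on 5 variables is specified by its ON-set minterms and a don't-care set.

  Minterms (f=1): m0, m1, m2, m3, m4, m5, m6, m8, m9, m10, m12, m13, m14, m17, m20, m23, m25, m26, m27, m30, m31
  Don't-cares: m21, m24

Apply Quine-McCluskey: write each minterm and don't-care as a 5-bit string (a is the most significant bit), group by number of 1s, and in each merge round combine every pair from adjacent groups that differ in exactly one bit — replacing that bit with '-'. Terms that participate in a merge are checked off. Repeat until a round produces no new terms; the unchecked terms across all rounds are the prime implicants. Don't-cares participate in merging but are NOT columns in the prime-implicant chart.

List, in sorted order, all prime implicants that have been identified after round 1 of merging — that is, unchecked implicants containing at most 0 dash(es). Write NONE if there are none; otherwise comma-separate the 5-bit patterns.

size-2^0 implicants → 00000(✓)  00001(✓)  00010(✓)  00011(✓)  00100(✓)  00101(✓)  00110(✓)  01000(✓)  01001(✓)  01010(✓)  01100(✓)  01101(✓)  01110(✓)  10001(✓)  10100(✓)  10101(✓)  10111(✓)  11000(✓)  11001(✓)  11010(✓)  11011(✓)  11110(✓)  11111(✓)
size-2^1 implicants → -0001(✓)  -0100(✓)  -0101(✓)  -1000(✓)  -1001(✓)  -1010(✓)  -1110(✓)  0-000(✓)  0-001(✓)  0-010(✓)  0-100(✓)  0-101(✓)  0-110(✓)  00-00(✓)  00-01(✓)  00-10(✓)  000-0(✓)  000-1(✓)  0000-(✓)  0001-(✓)  001-0(✓)  0010-(✓)  01-00(✓)  01-01(✓)  01-10(✓)  010-0(✓)  0100-(✓)  011-0(✓)  0110-(✓)  1-001(✓)  1-111  10-01(✓)  101-1  1010-(✓)  11-10(✓)  11-11(✓)  110-0(✓)  110-1(✓)  1100-(✓)  1101-(✓)  1111-(✓)
size-2^2 implicants → --001  -0-01  -010-  -1-10  -10-0  -100-  0--00(✓)  0--01(✓)  0--10(✓)  0-0-0(✓)  0-00-(✓)  0-1-0(✓)  0-10-(✓)  00--0(✓)  00-0-(✓)  000--  01--0(✓)  01-0-(✓)  11-1-  110--
size-2^3 implicants → 0---0  0--0-
Unchecked terms (primes): --001, -0-01, -010-, -1-10, -10-0, -100-, 0---0, 0--0-, 000--, 1-111, 101-1, 11-1-, 110--

NONE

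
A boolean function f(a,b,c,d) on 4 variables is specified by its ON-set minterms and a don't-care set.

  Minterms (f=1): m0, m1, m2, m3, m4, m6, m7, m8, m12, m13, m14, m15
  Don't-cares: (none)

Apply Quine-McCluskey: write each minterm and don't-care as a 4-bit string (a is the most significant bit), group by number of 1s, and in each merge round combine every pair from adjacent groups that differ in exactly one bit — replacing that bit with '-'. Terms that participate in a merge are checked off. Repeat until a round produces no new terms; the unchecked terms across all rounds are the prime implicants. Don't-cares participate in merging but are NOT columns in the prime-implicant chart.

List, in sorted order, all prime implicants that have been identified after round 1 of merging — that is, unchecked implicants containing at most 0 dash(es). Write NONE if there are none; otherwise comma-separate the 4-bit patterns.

Round 0: 0000✓ 0001✓ 0010✓ 0011✓ 0100✓ 0110✓ 0111✓ 1000✓ 1100✓ 1101✓ 1110✓ 1111✓
Round 1: -000✓ -100✓ -110✓ -111✓ 0-00✓ 0-10✓ 0-11✓ 00-0✓ 00-1✓ 000-✓ 001-✓ 01-0✓ 011-✓ 1-00✓ 11-0✓ 11-1✓ 110-✓ 111-✓
Round 2: --00 -1-0 -11- 0--0 0-1- 00-- 11--
PIs = {--00, -1-0, -11-, 0--0, 0-1-, 00--, 11--}

NONE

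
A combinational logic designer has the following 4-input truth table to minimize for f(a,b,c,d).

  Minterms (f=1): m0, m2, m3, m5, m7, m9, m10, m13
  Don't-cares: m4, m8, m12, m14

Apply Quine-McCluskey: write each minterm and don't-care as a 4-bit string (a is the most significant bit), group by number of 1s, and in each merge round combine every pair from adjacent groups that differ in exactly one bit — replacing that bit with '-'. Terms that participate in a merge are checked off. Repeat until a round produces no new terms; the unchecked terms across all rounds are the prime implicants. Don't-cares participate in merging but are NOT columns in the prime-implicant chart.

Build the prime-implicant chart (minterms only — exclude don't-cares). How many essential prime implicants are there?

1

[col 0] 0000*, 0010*, 0011*, 0100*, 0101*, 0111*, 1000*, 1001*, 1010*, 1100*, 1101*, 1110*
[col 1] -000*, -010*, -100*, -101*, 0-00*, 0-11, 00-0*, 001-, 01-1, 010-*, 1-00*, 1-01*, 1-10*, 10-0*, 100-*, 11-0*, 110-*
[col 2] --00, -0-0, -10-, 1--0, 1-0-
Prime implicants: --00, -0-0, -10-, 0-11, 001-, 01-1, 1--0, 1-0-
PI chart (minterm → PIs covering it):
  0 | --00,-0-0
  2 | -0-0,001-
  3 | 0-11,001-
  5 | -10-,01-1
  7 | 0-11,01-1
  9 | 1-0-  (sole → essential)
  10 | -0-0,1--0
  13 | -10-,1-0-
Essential prime implicants: 1-0-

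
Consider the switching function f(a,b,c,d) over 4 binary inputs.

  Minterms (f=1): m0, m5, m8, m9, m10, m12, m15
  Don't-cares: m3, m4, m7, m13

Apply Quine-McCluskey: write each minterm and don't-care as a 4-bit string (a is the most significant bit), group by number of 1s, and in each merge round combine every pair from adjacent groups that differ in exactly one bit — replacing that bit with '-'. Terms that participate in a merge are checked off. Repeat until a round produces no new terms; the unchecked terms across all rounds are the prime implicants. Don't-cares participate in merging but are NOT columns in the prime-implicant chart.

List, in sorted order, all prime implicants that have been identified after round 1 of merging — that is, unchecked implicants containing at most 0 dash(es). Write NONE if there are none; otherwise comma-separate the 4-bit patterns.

size-2^0 implicants → 0000(✓)  0011(✓)  0100(✓)  0101(✓)  0111(✓)  1000(✓)  1001(✓)  1010(✓)  1100(✓)  1101(✓)  1111(✓)
size-2^1 implicants → -000(✓)  -100(✓)  -101(✓)  -111(✓)  0-00(✓)  0-11  01-1(✓)  010-(✓)  1-00(✓)  1-01(✓)  10-0  100-(✓)  11-1(✓)  110-(✓)
size-2^2 implicants → --00  -1-1  -10-  1-0-
Unchecked terms (primes): --00, -1-1, -10-, 0-11, 1-0-, 10-0

NONE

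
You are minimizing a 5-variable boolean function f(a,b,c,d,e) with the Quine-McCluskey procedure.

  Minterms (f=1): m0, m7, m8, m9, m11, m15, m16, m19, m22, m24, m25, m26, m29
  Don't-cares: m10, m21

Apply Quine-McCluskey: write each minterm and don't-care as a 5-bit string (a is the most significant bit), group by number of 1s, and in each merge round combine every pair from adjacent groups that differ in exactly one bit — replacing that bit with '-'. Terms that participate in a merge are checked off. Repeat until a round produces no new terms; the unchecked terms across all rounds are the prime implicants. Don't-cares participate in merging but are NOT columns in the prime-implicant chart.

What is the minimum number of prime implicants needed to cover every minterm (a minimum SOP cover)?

7

Round 0: 00000✓ 00111✓ 01000✓ 01001✓ 01010✓ 01011✓ 01111✓ 10000✓ 10011 10101✓ 10110 11000✓ 11001✓ 11010✓ 11101✓
Round 1: -0000✓ -1000✓ -1001✓ -1010✓ 0-000✓ 0-111 01-11 010-0✓ 010-1✓ 0100-✓ 0101-✓ 1-000✓ 1-101 11-01 110-0✓ 1100-✓
Round 2: --000 -10-0 -100- 010--
PIs = {--000, -10-0, -100-, 0-111, 01-11, 010--, 1-101, 10011, 10110, 11-01}
Coverage chart:
  m0: --000 ←essential
  m7: 0-111 ←essential
  m8: --000,-10-0,-100-,010--
  m9: -100-,010--
  m11: 01-11,010--
  m15: 0-111,01-11
  m16: --000 ←essential
  m19: 10011 ←essential
  m22: 10110 ←essential
  m24: --000,-10-0,-100-
  m25: -100-,11-01
  m26: -10-0 ←essential
  m29: 1-101,11-01
Essential: --000, -10-0, 0-111, 10011, 10110
Petrick residual → 010--, 11-01
Min cover (7 terms): c'd'e' + bc'e' + a'cde + a'bc' + ab'c'de + ab'cde' + abd'e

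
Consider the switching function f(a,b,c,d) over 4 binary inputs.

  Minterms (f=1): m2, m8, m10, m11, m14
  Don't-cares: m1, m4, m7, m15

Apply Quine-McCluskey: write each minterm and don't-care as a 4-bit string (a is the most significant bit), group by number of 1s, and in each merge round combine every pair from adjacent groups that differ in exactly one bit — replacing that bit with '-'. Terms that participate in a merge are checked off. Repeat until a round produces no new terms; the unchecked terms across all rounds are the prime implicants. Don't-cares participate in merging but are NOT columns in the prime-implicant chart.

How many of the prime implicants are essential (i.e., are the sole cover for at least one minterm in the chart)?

size-2^0 implicants → 0001  0010(✓)  0100  0111(✓)  1000(✓)  1010(✓)  1011(✓)  1110(✓)  1111(✓)
size-2^1 implicants → -010  -111  1-10(✓)  1-11(✓)  10-0  101-(✓)  111-(✓)
size-2^2 implicants → 1-1-
Unchecked terms (primes): -010, -111, 0001, 0100, 1-1-, 10-0
Minterm coverage:
  m2 ⊆ -010 [E]
  m8 ⊆ 10-0 [E]
  m10 ⊆ -010,1-1-,10-0
  m11 ⊆ 1-1- [E]
  m14 ⊆ 1-1- [E]
E = {-010, 1-1-, 10-0}

3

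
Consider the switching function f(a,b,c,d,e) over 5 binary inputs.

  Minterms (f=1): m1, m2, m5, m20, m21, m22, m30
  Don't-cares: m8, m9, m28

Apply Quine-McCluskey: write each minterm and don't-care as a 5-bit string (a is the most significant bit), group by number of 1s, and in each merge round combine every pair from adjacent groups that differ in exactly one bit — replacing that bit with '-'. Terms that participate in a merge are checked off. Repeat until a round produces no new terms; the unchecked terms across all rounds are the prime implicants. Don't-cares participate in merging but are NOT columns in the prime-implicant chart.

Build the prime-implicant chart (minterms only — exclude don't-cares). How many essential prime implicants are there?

[col 0] 00001*, 00010, 00101*, 01000*, 01001*, 10100*, 10101*, 10110*, 11100*, 11110*
[col 1] -0101, 0-001, 00-01, 0100-, 1-100*, 1-110*, 101-0*, 1010-, 111-0*
[col 2] 1-1-0
Prime implicants: -0101, 0-001, 00-01, 00010, 0100-, 1-1-0, 1010-
PI chart (minterm → PIs covering it):
  1 | 0-001,00-01
  2 | 00010  (sole → essential)
  5 | -0101,00-01
  20 | 1-1-0,1010-
  21 | -0101,1010-
  22 | 1-1-0  (sole → essential)
  30 | 1-1-0  (sole → essential)
Essential prime implicants: 00010, 1-1-0

2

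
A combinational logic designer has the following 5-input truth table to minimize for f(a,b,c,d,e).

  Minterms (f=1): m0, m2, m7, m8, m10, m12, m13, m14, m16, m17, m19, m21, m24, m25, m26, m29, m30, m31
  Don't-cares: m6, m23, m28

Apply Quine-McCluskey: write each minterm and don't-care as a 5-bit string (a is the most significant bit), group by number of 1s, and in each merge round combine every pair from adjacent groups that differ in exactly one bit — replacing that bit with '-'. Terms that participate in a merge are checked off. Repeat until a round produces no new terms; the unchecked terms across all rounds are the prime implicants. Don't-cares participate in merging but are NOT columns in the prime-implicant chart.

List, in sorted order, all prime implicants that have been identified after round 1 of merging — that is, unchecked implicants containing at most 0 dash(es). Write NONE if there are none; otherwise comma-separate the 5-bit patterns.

NONE

Round 0: 00000✓ 00010✓ 00110✓ 00111✓ 01000✓ 01010✓ 01100✓ 01101✓ 01110✓ 10000✓ 10001✓ 10011✓ 10101✓ 10111✓ 11000✓ 11001✓ 11010✓ 11100✓ 11101✓ 11110✓ 11111✓
Round 1: -0000✓ -0111 -1000✓ -1010✓ -1100✓ -1101✓ -1110✓ 0-000✓ 0-010✓ 0-110✓ 00-10✓ 000-0✓ 0011- 01-00✓ 01-10✓ 010-0✓ 011-0✓ 0110-✓ 1-000✓ 1-001✓ 1-101✓ 1-111✓ 10-01✓ 10-11✓ 100-1✓ 1000-✓ 101-1✓ 11-00✓ 11-01✓ 11-10✓ 110-0✓ 1100-✓ 111-0✓ 111-1✓ 1110-✓ 1111-✓
Round 2: --000 -1-00✓ -1-10✓ -10-0✓ -11-0✓ -110- 0--10 0-0-0 01--0✓ 1--01 1-00- 1-1-1 10--1 11--0✓ 11-0- 111--
Round 3: -1--0
PIs = {--000, -0111, -1--0, -110-, 0--10, 0-0-0, 0011-, 1--01, 1-00-, 1-1-1, 10--1, 11-0-, 111--}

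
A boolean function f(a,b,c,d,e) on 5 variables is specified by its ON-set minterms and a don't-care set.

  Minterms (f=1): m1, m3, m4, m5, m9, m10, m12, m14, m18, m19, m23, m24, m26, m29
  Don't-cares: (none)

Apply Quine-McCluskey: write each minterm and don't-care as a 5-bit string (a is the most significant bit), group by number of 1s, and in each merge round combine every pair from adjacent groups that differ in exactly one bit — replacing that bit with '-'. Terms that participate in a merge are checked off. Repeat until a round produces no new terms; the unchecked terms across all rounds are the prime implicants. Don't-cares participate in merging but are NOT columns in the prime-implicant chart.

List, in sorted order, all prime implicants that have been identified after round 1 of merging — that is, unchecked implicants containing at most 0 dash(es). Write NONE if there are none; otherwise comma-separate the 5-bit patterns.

11101

Round 0: 00001✓ 00011✓ 00100✓ 00101✓ 01001✓ 01010✓ 01100✓ 01110✓ 10010✓ 10011✓ 10111✓ 11000✓ 11010✓ 11101
Round 1: -0011 -1010 0-001 0-100 00-01 000-1 0010- 01-10 011-0 1-010 10-11 1001- 110-0
PIs = {-0011, -1010, 0-001, 0-100, 00-01, 000-1, 0010-, 01-10, 011-0, 1-010, 10-11, 1001-, 110-0, 11101}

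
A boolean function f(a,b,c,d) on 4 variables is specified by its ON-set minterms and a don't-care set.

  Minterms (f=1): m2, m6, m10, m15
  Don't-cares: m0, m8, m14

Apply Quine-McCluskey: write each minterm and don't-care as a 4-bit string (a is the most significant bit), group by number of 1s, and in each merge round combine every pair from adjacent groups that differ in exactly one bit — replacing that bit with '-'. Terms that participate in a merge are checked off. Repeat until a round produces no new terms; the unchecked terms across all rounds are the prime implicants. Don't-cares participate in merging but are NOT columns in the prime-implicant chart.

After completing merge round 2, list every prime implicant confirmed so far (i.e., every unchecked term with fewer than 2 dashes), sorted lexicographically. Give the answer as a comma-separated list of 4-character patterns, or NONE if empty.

111-

Round 0: 0000✓ 0010✓ 0110✓ 1000✓ 1010✓ 1110✓ 1111✓
Round 1: -000✓ -010✓ -110✓ 0-10✓ 00-0✓ 1-10✓ 10-0✓ 111-
Round 2: --10 -0-0
PIs = {--10, -0-0, 111-}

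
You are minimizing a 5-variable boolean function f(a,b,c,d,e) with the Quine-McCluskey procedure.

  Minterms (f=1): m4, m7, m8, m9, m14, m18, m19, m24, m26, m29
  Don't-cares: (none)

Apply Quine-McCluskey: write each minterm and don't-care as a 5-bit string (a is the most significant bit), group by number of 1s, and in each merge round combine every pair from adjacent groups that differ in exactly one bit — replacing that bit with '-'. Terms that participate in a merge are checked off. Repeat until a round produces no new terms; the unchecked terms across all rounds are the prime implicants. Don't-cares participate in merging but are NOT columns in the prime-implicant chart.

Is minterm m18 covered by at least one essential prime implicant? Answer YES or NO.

[col 0] 00100, 00111, 01000*, 01001*, 01110, 10010*, 10011*, 11000*, 11010*, 11101
[col 1] -1000, 0100-, 1-010, 1001-, 110-0
Prime implicants: -1000, 00100, 00111, 0100-, 01110, 1-010, 1001-, 110-0, 11101
PI chart (minterm → PIs covering it):
  4 | 00100  (sole → essential)
  7 | 00111  (sole → essential)
  8 | -1000,0100-
  9 | 0100-  (sole → essential)
  14 | 01110  (sole → essential)
  18 | 1-010,1001-
  19 | 1001-  (sole → essential)
  24 | -1000,110-0
  26 | 1-010,110-0
  29 | 11101  (sole → essential)
Essential prime implicants: 00100, 00111, 0100-, 01110, 1001-, 11101

YES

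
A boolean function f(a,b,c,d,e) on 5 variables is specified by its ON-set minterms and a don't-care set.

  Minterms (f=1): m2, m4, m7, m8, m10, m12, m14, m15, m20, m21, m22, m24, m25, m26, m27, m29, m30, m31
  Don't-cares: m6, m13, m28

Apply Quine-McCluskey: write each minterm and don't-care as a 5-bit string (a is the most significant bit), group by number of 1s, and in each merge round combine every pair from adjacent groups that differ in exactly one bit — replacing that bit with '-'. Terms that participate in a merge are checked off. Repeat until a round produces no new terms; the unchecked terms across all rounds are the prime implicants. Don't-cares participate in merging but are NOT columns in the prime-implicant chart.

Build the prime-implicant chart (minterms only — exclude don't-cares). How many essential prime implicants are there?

size-2^0 implicants → 00010(✓)  00100(✓)  00110(✓)  00111(✓)  01000(✓)  01010(✓)  01100(✓)  01101(✓)  01110(✓)  01111(✓)  10100(✓)  10101(✓)  10110(✓)  11000(✓)  11001(✓)  11010(✓)  11011(✓)  11100(✓)  11101(✓)  11110(✓)  11111(✓)
size-2^1 implicants → -0100(✓)  -0110(✓)  -1000(✓)  -1010(✓)  -1100(✓)  -1101(✓)  -1110(✓)  -1111(✓)  0-010(✓)  0-100(✓)  0-110(✓)  0-111(✓)  00-10(✓)  001-0(✓)  0011-(✓)  01-00(✓)  01-10(✓)  010-0(✓)  011-0(✓)  011-1(✓)  0110-(✓)  0111-(✓)  1-100(✓)  1-101(✓)  1-110(✓)  101-0(✓)  1010-(✓)  11-00(✓)  11-01(✓)  11-10(✓)  11-11(✓)  110-0(✓)  110-1(✓)  1100-(✓)  1101-(✓)  111-0(✓)  111-1(✓)  1110-(✓)  1111-(✓)
size-2^2 implicants → --100(✓)  --110(✓)  -01-0(✓)  -1-00(✓)  -1-10(✓)  -10-0(✓)  -11-0(✓)  -11-1(✓)  -110-(✓)  -111-(✓)  0--10  0-1-0(✓)  0-11-  01--0(✓)  011--(✓)  1-1-0(✓)  1-10-  11--0(✓)  11--1(✓)  11-0-(✓)  11-1-(✓)  110--(✓)  111--(✓)
size-2^3 implicants → --1-0  -1--0  -11--  11---
Unchecked terms (primes): --1-0, -1--0, -11--, 0--10, 0-11-, 1-10-, 11---
Minterm coverage:
  m2 ⊆ 0--10 [E]
  m4 ⊆ --1-0 [E]
  m7 ⊆ 0-11- [E]
  m8 ⊆ -1--0 [E]
  m10 ⊆ -1--0,0--10
  m12 ⊆ --1-0,-1--0,-11--
  m14 ⊆ --1-0,-1--0,-11--,0--10,0-11-
  m15 ⊆ -11--,0-11-
  m20 ⊆ --1-0,1-10-
  m21 ⊆ 1-10- [E]
  m22 ⊆ --1-0 [E]
  m24 ⊆ -1--0,11---
  m25 ⊆ 11--- [E]
  m26 ⊆ -1--0,11---
  m27 ⊆ 11--- [E]
  m29 ⊆ -11--,1-10-,11---
  m30 ⊆ --1-0,-1--0,-11--,11---
  m31 ⊆ -11--,11---
E = {--1-0, -1--0, 0--10, 0-11-, 1-10-, 11---}

6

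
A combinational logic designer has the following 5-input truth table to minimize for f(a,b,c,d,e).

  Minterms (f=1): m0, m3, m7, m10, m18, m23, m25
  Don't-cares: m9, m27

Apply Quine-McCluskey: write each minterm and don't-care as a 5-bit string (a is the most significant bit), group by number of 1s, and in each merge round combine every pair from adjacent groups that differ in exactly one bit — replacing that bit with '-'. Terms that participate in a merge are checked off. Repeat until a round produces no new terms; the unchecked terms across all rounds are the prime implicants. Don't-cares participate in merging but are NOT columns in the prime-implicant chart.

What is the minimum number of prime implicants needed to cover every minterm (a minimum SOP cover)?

6

[col 0] 00000, 00011*, 00111*, 01001*, 01010, 10010, 10111*, 11001*, 11011*
[col 1] -0111, -1001, 00-11, 110-1
Prime implicants: -0111, -1001, 00-11, 00000, 01010, 10010, 110-1
PI chart (minterm → PIs covering it):
  0 | 00000  (sole → essential)
  3 | 00-11  (sole → essential)
  7 | -0111,00-11
  10 | 01010  (sole → essential)
  18 | 10010  (sole → essential)
  23 | -0111  (sole → essential)
  25 | -1001,110-1
Essential prime implicants: -0111, 00-11, 00000, 01010, 10010
Petrick residual → -1001
Minimum SOP uses 6 PIs: b'cde + bc'd'e + a'b'de + a'b'c'd'e' + a'bc'de' + ab'c'de'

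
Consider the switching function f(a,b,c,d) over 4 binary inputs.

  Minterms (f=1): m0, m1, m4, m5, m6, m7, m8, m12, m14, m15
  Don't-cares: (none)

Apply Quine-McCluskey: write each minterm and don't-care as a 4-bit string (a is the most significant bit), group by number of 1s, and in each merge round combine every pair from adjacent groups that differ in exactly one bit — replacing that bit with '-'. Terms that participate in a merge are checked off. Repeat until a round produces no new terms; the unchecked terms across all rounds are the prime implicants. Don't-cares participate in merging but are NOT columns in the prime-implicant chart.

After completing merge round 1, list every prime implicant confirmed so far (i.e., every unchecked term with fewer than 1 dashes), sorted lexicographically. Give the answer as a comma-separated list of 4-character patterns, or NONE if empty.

[col 0] 0000*, 0001*, 0100*, 0101*, 0110*, 0111*, 1000*, 1100*, 1110*, 1111*
[col 1] -000*, -100*, -110*, -111*, 0-00*, 0-01*, 000-*, 01-0*, 01-1*, 010-*, 011-*, 1-00*, 11-0*, 111-*
[col 2] --00, -1-0, -11-, 0-0-, 01--
Prime implicants: --00, -1-0, -11-, 0-0-, 01--

NONE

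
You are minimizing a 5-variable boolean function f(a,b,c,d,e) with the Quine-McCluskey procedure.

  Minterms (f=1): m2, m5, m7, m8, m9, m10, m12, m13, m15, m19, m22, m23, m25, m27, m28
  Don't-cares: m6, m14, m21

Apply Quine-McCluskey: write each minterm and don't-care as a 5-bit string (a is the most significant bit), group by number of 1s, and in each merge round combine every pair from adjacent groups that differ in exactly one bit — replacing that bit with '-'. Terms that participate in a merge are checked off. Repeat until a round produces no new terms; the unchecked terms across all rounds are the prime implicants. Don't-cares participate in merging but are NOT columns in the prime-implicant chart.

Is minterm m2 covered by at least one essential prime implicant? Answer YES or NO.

YES

size-2^0 implicants → 00010(✓)  00101(✓)  00110(✓)  00111(✓)  01000(✓)  01001(✓)  01010(✓)  01100(✓)  01101(✓)  01110(✓)  01111(✓)  10011(✓)  10101(✓)  10110(✓)  10111(✓)  11001(✓)  11011(✓)  11100(✓)
size-2^1 implicants → -0101(✓)  -0110(✓)  -0111(✓)  -1001  -1100  0-010(✓)  0-101(✓)  0-110(✓)  0-111(✓)  00-10(✓)  001-1(✓)  0011-(✓)  01-00(✓)  01-01(✓)  01-10(✓)  010-0(✓)  0100-(✓)  011-0(✓)  011-1(✓)  0110-(✓)  0111-(✓)  1-011  10-11  101-1(✓)  1011-(✓)  110-1
size-2^2 implicants → -01-1  -011-  0--10  0-1-1  0-11-  01--0  01-0-  011--
Unchecked terms (primes): -01-1, -011-, -1001, -1100, 0--10, 0-1-1, 0-11-, 01--0, 01-0-, 011--, 1-011, 10-11, 110-1
Minterm coverage:
  m2 ⊆ 0--10 [E]
  m5 ⊆ -01-1,0-1-1
  m7 ⊆ -01-1,-011-,0-1-1,0-11-
  m8 ⊆ 01--0,01-0-
  m9 ⊆ -1001,01-0-
  m10 ⊆ 0--10,01--0
  m12 ⊆ -1100,01--0,01-0-,011--
  m13 ⊆ 0-1-1,01-0-,011--
  m15 ⊆ 0-1-1,0-11-,011--
  m19 ⊆ 1-011,10-11
  m22 ⊆ -011- [E]
  m23 ⊆ -01-1,-011-,10-11
  m25 ⊆ -1001,110-1
  m27 ⊆ 1-011,110-1
  m28 ⊆ -1100 [E]
E = {-011-, -1100, 0--10}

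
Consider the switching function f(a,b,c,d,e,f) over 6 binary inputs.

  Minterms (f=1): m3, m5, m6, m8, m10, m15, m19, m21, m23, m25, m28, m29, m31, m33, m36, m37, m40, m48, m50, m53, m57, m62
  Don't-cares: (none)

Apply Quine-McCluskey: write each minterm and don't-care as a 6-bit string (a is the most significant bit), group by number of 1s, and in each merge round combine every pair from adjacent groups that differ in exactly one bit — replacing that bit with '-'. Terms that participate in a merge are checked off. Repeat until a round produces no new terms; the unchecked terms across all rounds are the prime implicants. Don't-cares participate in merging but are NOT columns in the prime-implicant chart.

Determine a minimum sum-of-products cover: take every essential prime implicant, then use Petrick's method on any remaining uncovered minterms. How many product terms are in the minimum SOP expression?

size-2^0 implicants → 000011(✓)  000101(✓)  000110  001000(✓)  001010(✓)  001111(✓)  010011(✓)  010101(✓)  010111(✓)  011001(✓)  011100(✓)  011101(✓)  011111(✓)  100001(✓)  100100(✓)  100101(✓)  101000(✓)  110000(✓)  110010(✓)  110101(✓)  111001(✓)  111110
size-2^1 implicants → -00101(✓)  -01000  -10101(✓)  -11001  0-0011  0-0101(✓)  0-1111  0010-0  01-101(✓)  01-111(✓)  010-11  0101-1(✓)  011-01  0111-1(✓)  01110-  1-0101(✓)  100-01  10010-  1100-0
size-2^2 implicants → --0101  01-1-1
Unchecked terms (primes): --0101, -01000, -11001, 0-0011, 0-1111, 000110, 0010-0, 01-1-1, 010-11, 011-01, 01110-, 100-01, 10010-, 1100-0, 111110
Minterm coverage:
  m3 ⊆ 0-0011 [E]
  m5 ⊆ --0101 [E]
  m6 ⊆ 000110 [E]
  m8 ⊆ -01000,0010-0
  m10 ⊆ 0010-0 [E]
  m15 ⊆ 0-1111 [E]
  m19 ⊆ 0-0011,010-11
  m21 ⊆ --0101,01-1-1
  m23 ⊆ 01-1-1,010-11
  m25 ⊆ -11001,011-01
  m28 ⊆ 01110- [E]
  m29 ⊆ 01-1-1,011-01,01110-
  m31 ⊆ 0-1111,01-1-1
  m33 ⊆ 100-01 [E]
  m36 ⊆ 10010- [E]
  m37 ⊆ --0101,100-01,10010-
  m40 ⊆ -01000 [E]
  m48 ⊆ 1100-0 [E]
  m50 ⊆ 1100-0 [E]
  m53 ⊆ --0101 [E]
  m57 ⊆ -11001 [E]
  m62 ⊆ 111110 [E]
E = {--0101, -01000, -11001, 0-0011, 0-1111, 000110, 0010-0, 01110-, 100-01, 10010-, 1100-0, 111110}
Petrick residual → 01-1-1
Cover = c'de'f + b'cd'e'f' + bcd'e'f + a'c'd'ef + a'cdef + a'b'c'def' + a'b'cd'f' + a'bdf + a'bcde' + ab'c'e'f + ab'c'de' + abc'd'f' + abcdef'  |cover|=13

13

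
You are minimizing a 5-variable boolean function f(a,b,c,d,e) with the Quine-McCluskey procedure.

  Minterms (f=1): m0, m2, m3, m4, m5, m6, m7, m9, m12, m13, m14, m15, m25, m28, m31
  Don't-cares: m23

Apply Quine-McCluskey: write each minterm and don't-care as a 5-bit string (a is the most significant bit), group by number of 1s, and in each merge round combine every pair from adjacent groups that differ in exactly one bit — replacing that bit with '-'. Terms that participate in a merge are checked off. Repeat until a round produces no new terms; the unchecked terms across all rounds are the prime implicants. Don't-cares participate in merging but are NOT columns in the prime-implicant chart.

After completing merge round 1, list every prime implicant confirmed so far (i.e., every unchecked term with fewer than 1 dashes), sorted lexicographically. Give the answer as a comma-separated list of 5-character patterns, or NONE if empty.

NONE

Round 0: 00000✓ 00010✓ 00011✓ 00100✓ 00101✓ 00110✓ 00111✓ 01001✓ 01100✓ 01101✓ 01110✓ 01111✓ 10111✓ 11001✓ 11100✓ 11111✓
Round 1: -0111✓ -1001 -1100 -1111✓ 0-100✓ 0-101✓ 0-110✓ 0-111✓ 00-00✓ 00-10✓ 00-11✓ 000-0✓ 0001-✓ 001-0✓ 001-1✓ 0010-✓ 0011-✓ 01-01 011-0✓ 011-1✓ 0110-✓ 0111-✓ 1-111✓
Round 2: --111 0-1-0✓ 0-1-1✓ 0-10-✓ 0-11-✓ 00--0 00-1- 001--✓ 011--✓
Round 3: 0-1--
PIs = {--111, -1001, -1100, 0-1--, 00--0, 00-1-, 01-01}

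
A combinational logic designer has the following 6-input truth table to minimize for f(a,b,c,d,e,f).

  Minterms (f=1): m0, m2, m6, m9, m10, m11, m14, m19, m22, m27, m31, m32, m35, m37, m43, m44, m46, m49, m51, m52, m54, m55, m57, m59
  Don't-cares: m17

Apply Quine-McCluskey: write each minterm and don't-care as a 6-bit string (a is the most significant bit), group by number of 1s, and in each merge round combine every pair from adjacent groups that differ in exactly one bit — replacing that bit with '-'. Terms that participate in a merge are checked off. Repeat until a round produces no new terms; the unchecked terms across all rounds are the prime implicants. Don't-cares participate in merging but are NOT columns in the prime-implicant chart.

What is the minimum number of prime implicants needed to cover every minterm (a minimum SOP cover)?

[col 0] 000000*, 000010*, 000110*, 001001*, 001010*, 001011*, 001110*, 010001*, 010011*, 010110*, 011011*, 011111*, 100000*, 100011*, 100101, 101011*, 101100*, 101110*, 110001*, 110011*, 110100*, 110110*, 110111*, 111001*, 111011*
[col 1] -00000, -01011*, -01110, -10001*, -10011*, -10110, -11011*, 0-0110, 0-1011*, 00-010*, 00-110*, 000-10*, 0000-0, 001-10*, 0010-1, 00101-, 01-011*, 0100-1*, 011-11, 1-0011*, 1-1011*, 10-011*, 1011-0, 11-001*, 11-011*, 110-11, 1100-1*, 1101-0, 11011-, 1110-1*
[col 2] --1011, -1-011, -100-1, 00--10, 1--011, 11-0-1
Prime implicants: --1011, -00000, -01110, -1-011, -100-1, -10110, 0-0110, 00--10, 0000-0, 0010-1, 00101-, 011-11, 1--011, 100101, 1011-0, 11-0-1, 110-11, 1101-0, 11011-
PI chart (minterm → PIs covering it):
  0 | -00000,0000-0
  2 | 00--10,0000-0
  6 | 0-0110,00--10
  9 | 0010-1  (sole → essential)
  10 | 00--10,00101-
  11 | --1011,0010-1,00101-
  14 | -01110,00--10
  19 | -1-011,-100-1
  22 | -10110,0-0110
  27 | --1011,-1-011,011-11
  31 | 011-11  (sole → essential)
  32 | -00000  (sole → essential)
  35 | 1--011  (sole → essential)
  37 | 100101  (sole → essential)
  43 | --1011,1--011
  44 | 1011-0  (sole → essential)
  46 | -01110,1011-0
  49 | -100-1,11-0-1
  51 | -1-011,-100-1,1--011,11-0-1,110-11
  52 | 1101-0  (sole → essential)
  54 | -10110,1101-0,11011-
  55 | 110-11,11011-
  57 | 11-0-1  (sole → essential)
  59 | --1011,-1-011,1--011,11-0-1
Essential prime implicants: -00000, 0010-1, 011-11, 1--011, 100101, 1011-0, 11-0-1, 1101-0
Petrick residual → -1-011, -10110, 00--10, 110-11
Minimum SOP uses 12 PIs: b'c'd'e'f' + bd'ef + bc'def' + a'b'ef' + a'b'cd'f + a'bcef + ad'ef + ab'c'de'f + ab'cdf' + abd'f + abc'ef + abc'df'

12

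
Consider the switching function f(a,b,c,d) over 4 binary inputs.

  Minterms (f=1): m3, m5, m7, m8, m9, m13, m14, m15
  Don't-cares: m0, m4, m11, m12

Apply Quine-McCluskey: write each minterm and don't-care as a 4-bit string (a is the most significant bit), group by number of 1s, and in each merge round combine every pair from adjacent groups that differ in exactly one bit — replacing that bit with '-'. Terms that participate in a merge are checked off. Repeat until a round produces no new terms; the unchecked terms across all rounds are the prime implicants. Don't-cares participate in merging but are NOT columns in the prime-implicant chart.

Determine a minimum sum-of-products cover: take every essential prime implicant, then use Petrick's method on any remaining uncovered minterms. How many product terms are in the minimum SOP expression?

Round 0: 0000✓ 0011✓ 0100✓ 0101✓ 0111✓ 1000✓ 1001✓ 1011✓ 1100✓ 1101✓ 1110✓ 1111✓
Round 1: -000✓ -011✓ -100✓ -101✓ -111✓ 0-00✓ 0-11✓ 01-1✓ 010-✓ 1-00✓ 1-01✓ 1-11✓ 10-1✓ 100-✓ 11-0✓ 11-1✓ 110-✓ 111-✓
Round 2: --00 --11 -1-1 -10- 1--1 1-0- 11--
PIs = {--00, --11, -1-1, -10-, 1--1, 1-0-, 11--}
Coverage chart:
  m3: --11 ←essential
  m5: -1-1,-10-
  m7: --11,-1-1
  m8: --00,1-0-
  m9: 1--1,1-0-
  m13: -1-1,-10-,1--1,1-0-,11--
  m14: 11-- ←essential
  m15: --11,-1-1,1--1,11--
Essential: --11, 11--
Petrick residual → -1-1, 1-0-
Min cover (4 terms): cd + bd + ac' + ab

4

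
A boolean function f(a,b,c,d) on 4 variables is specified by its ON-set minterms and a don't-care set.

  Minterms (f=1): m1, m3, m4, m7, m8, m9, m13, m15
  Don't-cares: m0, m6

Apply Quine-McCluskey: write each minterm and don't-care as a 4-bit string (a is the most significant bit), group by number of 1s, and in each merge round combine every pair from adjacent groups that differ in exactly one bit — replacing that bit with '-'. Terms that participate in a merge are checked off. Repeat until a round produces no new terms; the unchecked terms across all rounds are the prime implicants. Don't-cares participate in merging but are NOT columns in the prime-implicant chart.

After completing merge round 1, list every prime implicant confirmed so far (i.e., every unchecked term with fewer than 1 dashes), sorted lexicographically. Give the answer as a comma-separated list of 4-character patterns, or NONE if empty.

NONE

Round 0: 0000✓ 0001✓ 0011✓ 0100✓ 0110✓ 0111✓ 1000✓ 1001✓ 1101✓ 1111✓
Round 1: -000✓ -001✓ -111 0-00 0-11 00-1 000-✓ 01-0 011- 1-01 100-✓ 11-1
Round 2: -00-
PIs = {-00-, -111, 0-00, 0-11, 00-1, 01-0, 011-, 1-01, 11-1}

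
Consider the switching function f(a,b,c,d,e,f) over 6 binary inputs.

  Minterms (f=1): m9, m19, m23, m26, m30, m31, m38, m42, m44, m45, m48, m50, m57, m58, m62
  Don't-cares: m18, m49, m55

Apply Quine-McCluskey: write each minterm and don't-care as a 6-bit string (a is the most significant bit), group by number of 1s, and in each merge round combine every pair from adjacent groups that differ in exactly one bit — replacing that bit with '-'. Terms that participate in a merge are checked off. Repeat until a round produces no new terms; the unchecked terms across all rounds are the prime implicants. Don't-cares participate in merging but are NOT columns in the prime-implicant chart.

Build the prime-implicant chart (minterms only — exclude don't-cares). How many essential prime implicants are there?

6

Round 0: 001001 010010✓ 010011✓ 010111✓ 011010✓ 011110✓ 011111✓ 100110 101010✓ 101100✓ 101101✓ 110000✓ 110001✓ 110010✓ 110111✓ 111001✓ 111010✓ 111110✓
Round 1: -10010✓ -10111 -11010✓ -11110✓ 01-010✓ 01-111 010-11 01001- 011-10✓ 01111- 1-1010 10110- 11-001 11-010✓ 1100-0 11000- 111-10✓
Round 2: -1-010 -11-10
PIs = {-1-010, -10111, -11-10, 001001, 01-111, 010-11, 01001-, 01111-, 1-1010, 100110, 10110-, 11-001, 1100-0, 11000-}
Coverage chart:
  m9: 001001 ←essential
  m19: 010-11,01001-
  m23: -10111,01-111,010-11
  m26: -1-010,-11-10
  m30: -11-10,01111-
  m31: 01-111,01111-
  m38: 100110 ←essential
  m42: 1-1010 ←essential
  m44: 10110- ←essential
  m45: 10110- ←essential
  m48: 1100-0,11000-
  m50: -1-010,1100-0
  m57: 11-001 ←essential
  m58: -1-010,-11-10,1-1010
  m62: -11-10 ←essential
Essential: -11-10, 001001, 1-1010, 100110, 10110-, 11-001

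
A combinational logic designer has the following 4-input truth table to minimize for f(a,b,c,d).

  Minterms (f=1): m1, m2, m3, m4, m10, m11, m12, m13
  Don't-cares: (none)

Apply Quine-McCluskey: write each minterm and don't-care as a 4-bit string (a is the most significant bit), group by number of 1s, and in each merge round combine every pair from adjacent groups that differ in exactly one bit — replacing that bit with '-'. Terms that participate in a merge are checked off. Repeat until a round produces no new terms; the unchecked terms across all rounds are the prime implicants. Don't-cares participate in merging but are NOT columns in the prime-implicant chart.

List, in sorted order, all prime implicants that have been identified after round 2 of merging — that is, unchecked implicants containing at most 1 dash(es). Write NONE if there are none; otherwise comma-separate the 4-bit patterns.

size-2^0 implicants → 0001(✓)  0010(✓)  0011(✓)  0100(✓)  1010(✓)  1011(✓)  1100(✓)  1101(✓)
size-2^1 implicants → -010(✓)  -011(✓)  -100  00-1  001-(✓)  101-(✓)  110-
size-2^2 implicants → -01-
Unchecked terms (primes): -01-, -100, 00-1, 110-

-100, 00-1, 110-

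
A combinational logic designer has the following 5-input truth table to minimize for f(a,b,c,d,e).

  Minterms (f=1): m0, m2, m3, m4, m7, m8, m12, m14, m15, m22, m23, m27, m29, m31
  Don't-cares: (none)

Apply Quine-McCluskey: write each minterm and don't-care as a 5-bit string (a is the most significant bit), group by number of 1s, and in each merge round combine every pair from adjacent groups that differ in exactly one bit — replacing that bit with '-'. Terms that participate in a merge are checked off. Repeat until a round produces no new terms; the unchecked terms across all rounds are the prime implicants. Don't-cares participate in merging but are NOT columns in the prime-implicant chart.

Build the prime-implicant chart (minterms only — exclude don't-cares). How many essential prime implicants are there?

[col 0] 00000*, 00010*, 00011*, 00100*, 00111*, 01000*, 01100*, 01110*, 01111*, 10110*, 10111*, 11011*, 11101*, 11111*
[col 1] -0111*, -1111*, 0-000*, 0-100*, 0-111*, 00-00*, 00-11, 000-0, 0001-, 01-00*, 011-0, 0111-, 1-111*, 1011-, 11-11, 111-1
[col 2] --111, 0--00
Prime implicants: --111, 0--00, 00-11, 000-0, 0001-, 011-0, 0111-, 1011-, 11-11, 111-1
PI chart (minterm → PIs covering it):
  0 | 0--00,000-0
  2 | 000-0,0001-
  3 | 00-11,0001-
  4 | 0--00  (sole → essential)
  7 | --111,00-11
  8 | 0--00  (sole → essential)
  12 | 0--00,011-0
  14 | 011-0,0111-
  15 | --111,0111-
  22 | 1011-  (sole → essential)
  23 | --111,1011-
  27 | 11-11  (sole → essential)
  29 | 111-1  (sole → essential)
  31 | --111,11-11,111-1
Essential prime implicants: 0--00, 1011-, 11-11, 111-1

4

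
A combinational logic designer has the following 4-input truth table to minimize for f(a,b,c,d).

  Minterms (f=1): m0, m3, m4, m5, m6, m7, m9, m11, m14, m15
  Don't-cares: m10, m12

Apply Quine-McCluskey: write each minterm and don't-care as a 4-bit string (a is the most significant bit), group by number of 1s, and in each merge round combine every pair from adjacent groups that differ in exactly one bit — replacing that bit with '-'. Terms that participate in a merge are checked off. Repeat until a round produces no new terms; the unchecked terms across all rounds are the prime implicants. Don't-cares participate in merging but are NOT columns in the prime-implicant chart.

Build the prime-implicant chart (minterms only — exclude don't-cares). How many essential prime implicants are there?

Round 0: 0000✓ 0011✓ 0100✓ 0101✓ 0110✓ 0111✓ 1001✓ 1010✓ 1011✓ 1100✓ 1110✓ 1111✓
Round 1: -011✓ -100✓ -110✓ -111✓ 0-00 0-11✓ 01-0✓ 01-1✓ 010-✓ 011-✓ 1-10✓ 1-11✓ 10-1 101-✓ 11-0✓ 111-✓
Round 2: --11 -1-0 -11- 01-- 1-1-
PIs = {--11, -1-0, -11-, 0-00, 01--, 1-1-, 10-1}
Coverage chart:
  m0: 0-00 ←essential
  m3: --11 ←essential
  m4: -1-0,0-00,01--
  m5: 01-- ←essential
  m6: -1-0,-11-,01--
  m7: --11,-11-,01--
  m9: 10-1 ←essential
  m11: --11,1-1-,10-1
  m14: -1-0,-11-,1-1-
  m15: --11,-11-,1-1-
Essential: --11, 0-00, 01--, 10-1

4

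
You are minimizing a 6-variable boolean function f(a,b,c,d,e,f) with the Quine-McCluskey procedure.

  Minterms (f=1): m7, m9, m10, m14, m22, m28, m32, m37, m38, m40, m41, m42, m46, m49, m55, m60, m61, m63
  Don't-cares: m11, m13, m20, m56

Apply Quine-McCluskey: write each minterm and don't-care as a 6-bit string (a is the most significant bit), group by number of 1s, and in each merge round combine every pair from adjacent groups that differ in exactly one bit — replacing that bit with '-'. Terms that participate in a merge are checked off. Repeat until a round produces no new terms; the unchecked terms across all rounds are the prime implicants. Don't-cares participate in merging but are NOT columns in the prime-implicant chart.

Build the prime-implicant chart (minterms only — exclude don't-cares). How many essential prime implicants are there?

[col 0] 000111, 001001*, 001010*, 001011*, 001101*, 001110*, 010100*, 010110*, 011100*, 100000*, 100101, 100110*, 101000*, 101001*, 101010*, 101110*, 110001, 110111*, 111000*, 111100*, 111101*, 111111*
[col 1] -01001, -01010*, -01110*, -11100, 001-01, 001-10*, 0010-1, 00101-, 01-100, 0101-0, 1-1000, 10-000, 10-110, 101-10*, 1010-0, 10100-, 11-111, 111-00, 1111-1, 11110-
[col 2] -01-10
Prime implicants: -01-10, -01001, -11100, 000111, 001-01, 0010-1, 00101-, 01-100, 0101-0, 1-1000, 10-000, 10-110, 100101, 1010-0, 10100-, 11-111, 110001, 111-00, 1111-1, 11110-
PI chart (minterm → PIs covering it):
  7 | 000111  (sole → essential)
  9 | -01001,001-01,0010-1
  10 | -01-10,00101-
  14 | -01-10  (sole → essential)
  22 | 0101-0  (sole → essential)
  28 | -11100,01-100
  32 | 10-000  (sole → essential)
  37 | 100101  (sole → essential)
  38 | 10-110  (sole → essential)
  40 | 1-1000,10-000,1010-0,10100-
  41 | -01001,10100-
  42 | -01-10,1010-0
  46 | -01-10,10-110
  49 | 110001  (sole → essential)
  55 | 11-111  (sole → essential)
  60 | -11100,111-00,11110-
  61 | 1111-1,11110-
  63 | 11-111,1111-1
Essential prime implicants: -01-10, 000111, 0101-0, 10-000, 10-110, 100101, 11-111, 110001

8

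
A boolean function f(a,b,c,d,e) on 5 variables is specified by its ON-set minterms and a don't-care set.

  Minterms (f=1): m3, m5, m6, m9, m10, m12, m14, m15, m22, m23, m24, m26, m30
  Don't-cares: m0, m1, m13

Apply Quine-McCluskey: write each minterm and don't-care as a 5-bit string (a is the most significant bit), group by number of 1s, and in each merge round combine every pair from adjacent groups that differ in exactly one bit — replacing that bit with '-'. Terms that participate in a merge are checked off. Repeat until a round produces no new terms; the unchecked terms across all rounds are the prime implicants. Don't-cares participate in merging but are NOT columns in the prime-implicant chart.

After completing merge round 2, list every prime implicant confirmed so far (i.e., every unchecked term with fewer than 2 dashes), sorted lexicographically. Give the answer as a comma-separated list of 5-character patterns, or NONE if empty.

size-2^0 implicants → 00000(✓)  00001(✓)  00011(✓)  00101(✓)  00110(✓)  01001(✓)  01010(✓)  01100(✓)  01101(✓)  01110(✓)  01111(✓)  10110(✓)  10111(✓)  11000(✓)  11010(✓)  11110(✓)
size-2^1 implicants → -0110(✓)  -1010(✓)  -1110(✓)  0-001(✓)  0-101(✓)  0-110(✓)  00-01(✓)  000-1  0000-  01-01(✓)  01-10(✓)  011-0(✓)  011-1(✓)  0110-(✓)  0111-(✓)  1-110(✓)  1011-  11-10(✓)  110-0
size-2^2 implicants → --110  -1-10  0--01  011--
Unchecked terms (primes): --110, -1-10, 0--01, 000-1, 0000-, 011--, 1011-, 110-0

000-1, 0000-, 1011-, 110-0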